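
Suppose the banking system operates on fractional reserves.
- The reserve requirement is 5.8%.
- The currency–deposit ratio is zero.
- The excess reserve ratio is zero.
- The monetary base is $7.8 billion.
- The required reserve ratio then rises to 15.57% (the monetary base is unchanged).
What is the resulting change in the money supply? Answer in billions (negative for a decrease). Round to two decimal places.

Initially m₁ = 1 / (0.058) ≈ 17.2414, so M₁ = 17.2414 × 7.8 ≈ 134.4829 billion.
After the change m₂ = 1 / (0.1557) ≈ 6.4226, so M₂ = 6.4226 × 7.8 ≈ 50.0963 billion.
ΔM = M₂ − M₁ = 50.0963 − 134.4829 = -84.3866 billion.

-84.39 billion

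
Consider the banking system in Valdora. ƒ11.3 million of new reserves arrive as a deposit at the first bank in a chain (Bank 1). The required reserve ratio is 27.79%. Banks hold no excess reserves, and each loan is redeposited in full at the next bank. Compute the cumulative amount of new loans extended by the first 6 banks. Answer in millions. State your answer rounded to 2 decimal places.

Bank i lends (1 − rr)^i of the original deposit: Bank 1 lends 11.3·0.7221 ≈ 8.1597, Bank 2 lends 11.3·0.7221² ≈ 5.8921, and so on.
Summing a geometric series: total = 11.3·[0.7221·(1 − 0.7221^6) / (1 − 0.7221)] ≈ 25.1994 million.

ƒ25.20 million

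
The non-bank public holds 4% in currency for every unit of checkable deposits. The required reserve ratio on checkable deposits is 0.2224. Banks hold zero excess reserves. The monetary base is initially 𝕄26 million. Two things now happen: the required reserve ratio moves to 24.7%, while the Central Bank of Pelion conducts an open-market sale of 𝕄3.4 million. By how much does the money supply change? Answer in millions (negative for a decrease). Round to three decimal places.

-21.153 million

Before: m₁ = (1 + 0.04) / (0.2224 + 0.04) ≈ 3.963415, MB₁ = 26, so M₁ = 3.963415 × 26 ≈ 103.0488 million.
After: m₂ = (1 + 0.04) / (0.247 + 0.04) ≈ 3.623693, MB₂ = 26 − 3.4 = 22.6, so M₂ = 3.623693 × 22.6 ≈ 81.8955 million.
ΔM = M₂ − M₁ = 81.8955 − 103.0488 = -21.1533 million.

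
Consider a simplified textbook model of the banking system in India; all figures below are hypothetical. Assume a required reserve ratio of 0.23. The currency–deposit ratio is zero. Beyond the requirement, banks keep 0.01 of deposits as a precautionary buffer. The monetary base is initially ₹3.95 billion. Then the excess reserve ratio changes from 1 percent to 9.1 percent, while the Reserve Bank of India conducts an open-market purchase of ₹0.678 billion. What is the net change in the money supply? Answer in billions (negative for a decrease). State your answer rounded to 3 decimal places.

-2.041 billion

Before: m₁ = 1 / (0.23 + 0.01) ≈ 4.16667, MB₁ = 3.95, so M₁ = 4.16667 × 3.95 ≈ 16.4583 billion.
After: m₂ = 1 / (0.23 + 0.091) ≈ 3.11526, MB₂ = 3.95 + 0.678 = 4.628, so M₂ = 3.11526 × 4.628 ≈ 14.4174 billion.
ΔM = M₂ − M₁ = 14.4174 − 16.4583 = -2.0409 billion.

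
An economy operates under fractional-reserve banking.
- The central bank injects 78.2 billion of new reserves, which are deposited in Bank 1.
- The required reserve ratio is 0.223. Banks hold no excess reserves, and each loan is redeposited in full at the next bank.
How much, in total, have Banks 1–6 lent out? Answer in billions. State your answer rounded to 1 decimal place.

212.5 billion

Bank i lends (1 − rr)^i of the original deposit: Bank 1 lends 78.2·0.7770 = 60.7614, Bank 2 lends 78.2·0.7770² ≈ 47.2116, and so on.
Summing a geometric series: total = 78.2·[0.7770·(1 − 0.7770^6) / (1 − 0.7770)] ≈ 212.5144 billion.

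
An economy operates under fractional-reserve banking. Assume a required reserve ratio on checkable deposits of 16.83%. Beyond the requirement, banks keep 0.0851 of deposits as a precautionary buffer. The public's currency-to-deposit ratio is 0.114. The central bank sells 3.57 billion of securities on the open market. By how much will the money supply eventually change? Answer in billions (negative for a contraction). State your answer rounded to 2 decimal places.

-10.82 billion

The money multiplier is m = (1 + c) / (rr + e + c) = (1 + 0.114) / (0.1683 + 0.0851 + 0.114) ≈ 3.0321.
The sale removes 3.57 billion of base, so ΔM = m × ΔMB = 3.0321 × (−3.57) ≈ -10.8246 billion.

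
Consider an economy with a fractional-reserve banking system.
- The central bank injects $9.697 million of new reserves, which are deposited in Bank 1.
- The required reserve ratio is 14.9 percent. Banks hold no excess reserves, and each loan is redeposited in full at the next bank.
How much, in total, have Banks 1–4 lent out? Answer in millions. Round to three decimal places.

Bank i lends (1 − rr)^i of the original deposit: Bank 1 lends 9.697·0.8510 ≈ 8.2521, Bank 2 lends 9.697·0.8510² ≈ 7.0226, and so on.
Summing a geometric series: total = 9.697·[0.8510·(1 − 0.8510^4) / (1 − 0.8510)] ≈ 26.3367 million.

$26.337 million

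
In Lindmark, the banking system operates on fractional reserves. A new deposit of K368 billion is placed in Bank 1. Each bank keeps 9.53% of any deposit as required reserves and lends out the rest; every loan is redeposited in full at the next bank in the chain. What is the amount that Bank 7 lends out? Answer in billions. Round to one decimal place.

K182.5 billion

Each bank lends a fraction (1 − rr) = 0.9047 of the deposit it receives, so Bank 7 receives 368·0.9047^6 and lends 368·0.9047^7 ≈ 182.5492 billion.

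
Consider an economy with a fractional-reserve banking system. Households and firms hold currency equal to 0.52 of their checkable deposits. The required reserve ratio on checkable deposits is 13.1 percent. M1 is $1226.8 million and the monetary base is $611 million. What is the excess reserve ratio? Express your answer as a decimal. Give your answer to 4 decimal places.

Using m = M/MB = 1226.8/611 ≈ 2.007856. Since m = (1 + c)/(c + rr + e), the denominator satisfies c + rr + e = (1 + c)/m = (1 + 0.52) / 2.007856 ≈ 0.757026.
With c = 0.52 and rr = 0.131, the excess reserve ratio is 0.757026 − 0.52 − 0.131 = 0.106026.

0.1060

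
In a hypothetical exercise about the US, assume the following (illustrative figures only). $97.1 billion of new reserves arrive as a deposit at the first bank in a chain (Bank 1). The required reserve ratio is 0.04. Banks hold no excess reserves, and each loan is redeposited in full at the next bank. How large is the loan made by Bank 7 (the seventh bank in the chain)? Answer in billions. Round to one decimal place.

$73.0 billion

Each bank lends a fraction (1 − rr) = 0.9600 of the deposit it receives, so Bank 7 receives 97.1·0.9600^6 and lends 97.1·0.9600^7 ≈ 72.9656 billion.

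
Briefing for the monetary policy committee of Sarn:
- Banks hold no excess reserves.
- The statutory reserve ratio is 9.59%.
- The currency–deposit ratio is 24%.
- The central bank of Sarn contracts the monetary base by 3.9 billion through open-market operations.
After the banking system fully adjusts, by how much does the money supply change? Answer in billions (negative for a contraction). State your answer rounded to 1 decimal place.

-14.4 billion

The money multiplier is m = (1 + c) / (rr + c) = (1 + 0.24) / (0.0959 + 0.24) ≈ 3.6916.
The sale removes 3.9 billion of base, so ΔM = m × ΔMB = 3.6916 × (−3.9) ≈ -14.3972 billion.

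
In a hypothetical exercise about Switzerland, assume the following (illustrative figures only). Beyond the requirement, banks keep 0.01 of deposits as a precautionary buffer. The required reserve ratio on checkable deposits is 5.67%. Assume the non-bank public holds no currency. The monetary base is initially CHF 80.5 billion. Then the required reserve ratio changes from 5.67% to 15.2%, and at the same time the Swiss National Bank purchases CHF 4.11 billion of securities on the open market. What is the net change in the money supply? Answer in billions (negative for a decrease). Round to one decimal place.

Before: m₁ = 1 / (0.0567 + 0.01) ≈ 14.9925, MB₁ = 80.5, so M₁ = 14.9925 × 80.5 ≈ 1206.8963 billion.
After: m₂ = 1 / (0.152 + 0.01) ≈ 6.1728, MB₂ = 80.5 + 4.11 = 84.61, so M₂ = 6.1728 × 84.61 ≈ 522.2806 billion.
ΔM = M₂ − M₁ = 522.2806 − 1206.8963 = -684.6157 billion.

-684.6 billion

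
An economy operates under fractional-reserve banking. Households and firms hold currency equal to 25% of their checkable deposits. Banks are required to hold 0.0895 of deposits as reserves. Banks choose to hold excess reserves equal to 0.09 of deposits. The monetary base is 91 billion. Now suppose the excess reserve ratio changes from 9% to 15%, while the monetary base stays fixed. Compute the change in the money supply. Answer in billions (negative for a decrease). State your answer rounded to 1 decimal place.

Initially m₁ = (1 + 0.25) / (0.0895 + 0.09 + 0.25) ≈ 2.9104, so M₁ = 2.9104 × 91 = 264.8464 billion.
After the change m₂ = (1 + 0.25) / (0.0895 + 0.15 + 0.25) ≈ 2.5536, so M₂ = 2.5536 × 91 = 232.3776 billion.
ΔM = M₂ − M₁ = 232.3776 − 264.8464 = -32.4688 billion.

-32.5 billion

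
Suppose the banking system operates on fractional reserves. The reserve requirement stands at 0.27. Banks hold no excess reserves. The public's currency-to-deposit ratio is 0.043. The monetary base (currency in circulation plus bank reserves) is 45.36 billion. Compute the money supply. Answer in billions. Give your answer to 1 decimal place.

The money multiplier is m = (1 + c) / (rr + c) = (1 + 0.043) / (0.27 + 0.043) ≈ 3.3323.
So M = m × MB = 3.3323 × 45.36 ≈ 151.1531 billion.

151.2 billion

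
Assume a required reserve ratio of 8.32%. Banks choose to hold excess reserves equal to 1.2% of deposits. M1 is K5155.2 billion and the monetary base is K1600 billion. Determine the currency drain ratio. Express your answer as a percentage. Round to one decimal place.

Using m = M/MB = 5155.2/1600 = 3.222000. From m = (1 + c)/(c + rr + e), rearranging gives 1 + c = m·(c + rr + e), so c·(1 − m) = m·(rr + e) − 1.
Hence c = [m·(rr + e) − 1]/(1 − m) = [3.222000 × (0.0832 + 0.012) − 1] / (1 − 3.222000) ≈ 0.312001.

31.2%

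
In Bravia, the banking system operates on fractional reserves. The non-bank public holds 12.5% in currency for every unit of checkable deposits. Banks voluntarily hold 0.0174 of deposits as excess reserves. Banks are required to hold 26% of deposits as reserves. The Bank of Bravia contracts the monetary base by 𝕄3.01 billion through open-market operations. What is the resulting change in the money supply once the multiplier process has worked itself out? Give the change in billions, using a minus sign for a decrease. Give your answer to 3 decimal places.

The money multiplier is m = (1 + c) / (rr + e + c) = (1 + 0.125) / (0.26 + 0.0174 + 0.125) ≈ 2.79573.
The sale removes 3.01 billion of base, so ΔM = m × ΔMB = 2.79573 × (−3.01) ≈ -8.4151 billion.

-8.415 billion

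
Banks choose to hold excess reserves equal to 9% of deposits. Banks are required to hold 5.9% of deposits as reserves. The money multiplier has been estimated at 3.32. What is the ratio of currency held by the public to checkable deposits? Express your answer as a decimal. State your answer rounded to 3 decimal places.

Using m = 3.32. From m = (1 + c)/(c + rr + e), rearranging gives 1 + c = m·(c + rr + e), so c·(1 − m) = m·(rr + e) − 1.
Hence c = [m·(rr + e) − 1]/(1 − m) = [3.32 × (0.059 + 0.09) − 1] / (1 − 3.32) ≈ 0.217810.

0.218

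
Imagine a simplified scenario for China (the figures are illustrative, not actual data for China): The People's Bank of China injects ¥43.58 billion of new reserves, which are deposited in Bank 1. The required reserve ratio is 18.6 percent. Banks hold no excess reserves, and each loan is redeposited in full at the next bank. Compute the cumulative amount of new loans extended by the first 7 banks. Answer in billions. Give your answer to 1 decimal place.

¥145.6 billion

Bank i lends (1 − rr)^i of the original deposit: Bank 1 lends 43.58·0.8140 ≈ 35.4741, Bank 2 lends 43.58·0.8140² ≈ 28.8759, and so on.
Summing a geometric series: total = 43.58·[0.8140·(1 − 0.8140^7) / (1 − 0.8140)] ≈ 145.5595 billion.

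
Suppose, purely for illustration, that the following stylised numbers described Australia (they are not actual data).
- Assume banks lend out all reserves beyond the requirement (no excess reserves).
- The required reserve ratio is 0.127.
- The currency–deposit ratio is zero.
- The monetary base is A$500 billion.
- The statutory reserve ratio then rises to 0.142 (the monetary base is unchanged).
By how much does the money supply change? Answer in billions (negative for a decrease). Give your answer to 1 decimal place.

-415.9 billion

Initially m₁ = 1 / (0.127) ≈ 7.87402, so M₁ = 7.87402 × 500 = 3937.01 billion.
After the change m₂ = 1 / (0.142) ≈ 7.04225, so M₂ = 7.04225 × 500 = 3521.125 billion.
ΔM = M₂ − M₁ = 3521.125 − 3937.01 = -415.885 billion.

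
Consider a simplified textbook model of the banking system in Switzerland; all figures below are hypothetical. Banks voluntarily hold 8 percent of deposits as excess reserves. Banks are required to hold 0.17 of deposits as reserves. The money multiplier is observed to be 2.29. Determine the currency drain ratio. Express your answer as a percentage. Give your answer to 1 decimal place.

Using m = 2.29. From m = (1 + c)/(c + rr + e), rearranging gives 1 + c = m·(c + rr + e), so c·(1 − m) = m·(rr + e) − 1.
Hence c = [m·(rr + e) − 1]/(1 − m) = [2.29 × (0.17 + 0.08) − 1] / (1 − 2.29) ≈ 0.331395.

33.1%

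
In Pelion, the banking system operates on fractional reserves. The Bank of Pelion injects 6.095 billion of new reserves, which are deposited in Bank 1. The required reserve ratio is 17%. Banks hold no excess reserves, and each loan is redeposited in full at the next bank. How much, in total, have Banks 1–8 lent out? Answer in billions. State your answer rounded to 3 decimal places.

23.056 billion

Bank i lends (1 − rr)^i of the original deposit: Bank 1 lends 6.095·0.8300 ≈ 5.0588, Bank 2 lends 6.095·0.8300² ≈ 4.1988, and so on.
Summing a geometric series: total = 6.095·[0.8300·(1 − 0.8300^8) / (1 − 0.8300)] ≈ 23.0556 billion.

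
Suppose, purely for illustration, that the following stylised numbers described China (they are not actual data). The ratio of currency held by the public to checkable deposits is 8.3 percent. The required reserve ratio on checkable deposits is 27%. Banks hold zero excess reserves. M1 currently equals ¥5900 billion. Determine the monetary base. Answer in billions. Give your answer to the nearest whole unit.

The money multiplier is m = (1 + c) / (rr + c) = (1 + 0.083) / (0.27 + 0.083) ≈ 3.06799.
MB = M / m = 5900 / 3.06799 ≈ 1923.0832 billion.

¥1923 billion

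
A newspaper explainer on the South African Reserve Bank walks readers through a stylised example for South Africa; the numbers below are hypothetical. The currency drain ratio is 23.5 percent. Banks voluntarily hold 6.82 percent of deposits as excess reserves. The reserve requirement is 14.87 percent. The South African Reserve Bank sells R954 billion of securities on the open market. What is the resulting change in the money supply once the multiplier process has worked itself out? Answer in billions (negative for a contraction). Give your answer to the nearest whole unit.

The money multiplier is m = (1 + c) / (rr + e + c) = (1 + 0.235) / (0.1487 + 0.0682 + 0.235) ≈ 2.7329.
The sale removes 954 billion of base, so ΔM = m × ΔMB = 2.7329 × (−954) = -2607.1866 billion.

-2607 billion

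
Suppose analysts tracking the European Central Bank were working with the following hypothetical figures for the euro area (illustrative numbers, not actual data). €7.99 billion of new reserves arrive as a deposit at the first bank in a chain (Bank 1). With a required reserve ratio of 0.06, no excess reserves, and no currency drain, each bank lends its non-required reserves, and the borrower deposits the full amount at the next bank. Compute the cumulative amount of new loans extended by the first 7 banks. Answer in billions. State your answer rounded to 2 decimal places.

Bank i lends (1 − rr)^i of the original deposit: Bank 1 lends 7.99·0.9400 = 7.5106, Bank 2 lends 7.99·0.9400² ≈ 7.0600, and so on.
Summing a geometric series: total = 7.99·[0.9400·(1 − 0.9400^7) / (1 − 0.9400)] ≈ 44.0024 billion.

€44.00 billion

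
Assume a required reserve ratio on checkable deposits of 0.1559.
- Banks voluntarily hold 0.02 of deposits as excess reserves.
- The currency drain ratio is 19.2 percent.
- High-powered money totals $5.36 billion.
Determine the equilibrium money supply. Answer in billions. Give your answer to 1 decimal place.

$17.4 billion

The money multiplier is m = (1 + c) / (rr + e + c) = (1 + 0.192) / (0.1559 + 0.02 + 0.192) ≈ 3.24.
So M = m × MB = 3.24 × 5.36 = 17.3664 billion.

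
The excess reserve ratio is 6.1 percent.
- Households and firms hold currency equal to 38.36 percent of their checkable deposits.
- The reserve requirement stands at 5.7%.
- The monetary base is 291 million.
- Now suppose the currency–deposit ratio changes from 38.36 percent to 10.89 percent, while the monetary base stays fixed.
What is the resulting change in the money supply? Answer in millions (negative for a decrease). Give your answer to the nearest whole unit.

619 million

Initially m₁ = (1 + 0.3836) / (0.057 + 0.061 + 0.3836) ≈ 2.7584, so M₁ = 2.7584 × 291 = 802.6944 million.
After the change m₂ = (1 + 0.1089) / (0.057 + 0.061 + 0.1089) ≈ 4.8872, so M₂ = 4.8872 × 291 = 1422.1752 million.
ΔM = M₂ − M₁ = 1422.1752 − 802.6944 = 619.4808 million.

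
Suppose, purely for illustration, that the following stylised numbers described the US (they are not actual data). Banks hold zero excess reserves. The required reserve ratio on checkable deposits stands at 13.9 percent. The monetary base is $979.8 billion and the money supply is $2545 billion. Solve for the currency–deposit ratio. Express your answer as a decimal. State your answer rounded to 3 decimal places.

Using m = M/MB = 2545/979.8 ≈ 2.597469. From m = (1 + c)/(c + rr + e), rearranging gives 1 + c = m·(c + rr + e), so c·(1 − m) = m·(rr + e) − 1.
Hence c = [m·(rr + e) − 1]/(1 − m) = [2.597469 × (0.139 + 0) − 1] / (1 − 2.597469) ≈ 0.399978.

0.400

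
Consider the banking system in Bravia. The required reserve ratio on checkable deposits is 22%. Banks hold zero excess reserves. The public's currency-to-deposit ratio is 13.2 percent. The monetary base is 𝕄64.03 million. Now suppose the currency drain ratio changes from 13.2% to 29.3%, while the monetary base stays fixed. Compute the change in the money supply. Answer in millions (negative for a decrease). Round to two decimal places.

-44.53 million

Initially m₁ = (1 + 0.132) / (0.22 + 0.132) ≈ 3.21591, so M₁ = 3.21591 × 64.03 ≈ 205.9147 million.
After the change m₂ = (1 + 0.293) / (0.22 + 0.293) ≈ 2.52047, so M₂ = 2.52047 × 64.03 ≈ 161.3857 million.
ΔM = M₂ − M₁ = 161.3857 − 205.9147 = -44.529 million.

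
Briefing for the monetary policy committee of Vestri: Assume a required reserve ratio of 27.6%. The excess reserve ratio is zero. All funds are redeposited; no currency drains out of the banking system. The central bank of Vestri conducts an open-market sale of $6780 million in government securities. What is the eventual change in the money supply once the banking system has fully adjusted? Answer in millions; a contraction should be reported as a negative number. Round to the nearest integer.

The simple money multiplier is m = 1/rr = 1/0.276 ≈ 3.62319.
An open-market sale reduces the monetary base by 6780 million, so ΔM = m × ΔMB = 3.62319 × (−6780) = -24565.2282 million.

-24565 million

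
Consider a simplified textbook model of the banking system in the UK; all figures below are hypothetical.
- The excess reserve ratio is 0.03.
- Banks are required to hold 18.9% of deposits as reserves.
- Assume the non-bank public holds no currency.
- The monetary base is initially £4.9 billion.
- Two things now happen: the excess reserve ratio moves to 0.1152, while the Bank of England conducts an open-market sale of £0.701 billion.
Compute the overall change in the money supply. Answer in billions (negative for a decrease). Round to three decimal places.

-8.571 billion

Before: m₁ = 1 / (0.189 + 0.03) ≈ 4.56621, MB₁ = 4.9, so M₁ = 4.56621 × 4.9 ≈ 22.3744 billion.
After: m₂ = 1 / (0.189 + 0.1152) ≈ 3.28731, MB₂ = 4.9 − 0.701 = 4.199, so M₂ = 3.28731 × 4.199 ≈ 13.8034 billion.
ΔM = M₂ − M₁ = 13.8034 − 22.3744 = -8.571 billion.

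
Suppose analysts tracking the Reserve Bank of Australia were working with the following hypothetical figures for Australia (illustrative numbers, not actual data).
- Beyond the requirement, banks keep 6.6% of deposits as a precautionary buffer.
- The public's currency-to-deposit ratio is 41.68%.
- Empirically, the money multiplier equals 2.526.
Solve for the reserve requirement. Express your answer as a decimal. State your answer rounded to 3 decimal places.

0.078

Using m = 2.526. Since m = (1 + c)/(c + rr + e), the denominator satisfies c + rr + e = (1 + c)/m = (1 + 0.4168) / 2.526 ≈ 0.560887.
With c = 0.4168 and e = 0.066, the reserve requirement is 0.560887 − 0.4168 − 0.066 = 0.078087.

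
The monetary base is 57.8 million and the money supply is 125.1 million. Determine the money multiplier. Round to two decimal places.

The money multiplier is m = M / MB = 125.1 / 57.8 ≈ 2.16436.

2.16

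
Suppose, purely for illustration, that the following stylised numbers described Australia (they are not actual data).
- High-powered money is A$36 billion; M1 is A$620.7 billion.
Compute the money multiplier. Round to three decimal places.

The money multiplier is m = M / MB = 620.7 / 36 ≈ 17.24167.

17.242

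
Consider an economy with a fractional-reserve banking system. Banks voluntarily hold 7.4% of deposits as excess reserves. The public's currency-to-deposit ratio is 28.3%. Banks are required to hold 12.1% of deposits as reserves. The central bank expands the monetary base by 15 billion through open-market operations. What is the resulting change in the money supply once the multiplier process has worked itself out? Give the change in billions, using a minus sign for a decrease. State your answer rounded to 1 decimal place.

The money multiplier is m = (1 + c) / (rr + e + c) = (1 + 0.283) / (0.121 + 0.074 + 0.283) ≈ 2.6841.
The purchase adds 15 billion of base, so ΔM = m × ΔMB = 2.6841 × (+15) = 40.2615 billion.

40.3 billion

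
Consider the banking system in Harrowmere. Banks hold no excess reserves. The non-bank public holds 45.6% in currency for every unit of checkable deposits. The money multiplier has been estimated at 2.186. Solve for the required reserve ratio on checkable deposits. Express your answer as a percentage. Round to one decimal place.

21.0%

Using m = 2.186. Since m = (1 + c)/(c + rr + e), the denominator satisfies c + rr + e = (1 + c)/m = (1 + 0.456) / 2.186 ≈ 0.666057.
With c = 0.456 and e = 0, the required reserve ratio on checkable deposits is 0.666057 − 0.456 − 0 = 0.210057.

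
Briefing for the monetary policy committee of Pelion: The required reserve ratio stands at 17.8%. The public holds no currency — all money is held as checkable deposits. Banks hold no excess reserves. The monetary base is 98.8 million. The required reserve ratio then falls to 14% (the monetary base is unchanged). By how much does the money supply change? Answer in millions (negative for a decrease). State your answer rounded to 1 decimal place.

150.7 million

Initially m₁ = 1 / (0.178) ≈ 5.6180, so M₁ = 5.6180 × 98.8 = 555.0584 million.
After the change m₂ = 1 / (0.14) ≈ 7.1429, so M₂ = 7.1429 × 98.8 ≈ 705.7185 million.
ΔM = M₂ − M₁ = 705.7185 − 555.0584 = 150.6601 million.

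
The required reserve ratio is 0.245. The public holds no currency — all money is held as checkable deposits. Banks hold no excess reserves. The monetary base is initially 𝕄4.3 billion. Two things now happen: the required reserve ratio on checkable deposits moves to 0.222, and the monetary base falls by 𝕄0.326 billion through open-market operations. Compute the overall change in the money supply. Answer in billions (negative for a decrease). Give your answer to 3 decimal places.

Before: m₁ = 1 / (0.245) ≈ 4.08163, MB₁ = 4.3, so M₁ = 4.08163 × 4.3 ≈ 17.551 billion.
After: m₂ = 1 / (0.222) ≈ 4.50450, MB₂ = 4.3 − 0.326 = 3.974, so M₂ = 4.50450 × 3.974 ≈ 17.9009 billion.
ΔM = M₂ − M₁ = 17.9009 − 17.551 = 0.3499 billion.

𝕄0.350 billion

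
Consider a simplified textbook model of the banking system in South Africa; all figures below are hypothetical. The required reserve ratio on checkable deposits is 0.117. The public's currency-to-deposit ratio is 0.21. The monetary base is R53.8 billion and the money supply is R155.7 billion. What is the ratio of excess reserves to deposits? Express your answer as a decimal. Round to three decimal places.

Using m = M/MB = 155.7/53.8 ≈ 2.894052. Since m = (1 + c)/(c + rr + e), the denominator satisfies c + rr + e = (1 + c)/m = (1 + 0.21) / 2.894052 ≈ 0.418099.
With c = 0.21 and rr = 0.117, the ratio of excess reserves to deposits is 0.418099 − 0.21 − 0.117 = 0.091099.

0.091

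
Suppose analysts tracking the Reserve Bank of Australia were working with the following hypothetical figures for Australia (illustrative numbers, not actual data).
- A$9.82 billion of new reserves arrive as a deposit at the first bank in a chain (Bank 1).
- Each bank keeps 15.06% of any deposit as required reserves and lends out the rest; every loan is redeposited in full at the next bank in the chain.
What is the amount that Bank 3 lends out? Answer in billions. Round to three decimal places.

Each bank lends a fraction (1 − rr) = 0.8494 of the deposit it receives, so Bank 3 receives 9.82·0.8494^2 and lends 9.82·0.8494^3 ≈ 6.0179 billion.

A$6.018 billion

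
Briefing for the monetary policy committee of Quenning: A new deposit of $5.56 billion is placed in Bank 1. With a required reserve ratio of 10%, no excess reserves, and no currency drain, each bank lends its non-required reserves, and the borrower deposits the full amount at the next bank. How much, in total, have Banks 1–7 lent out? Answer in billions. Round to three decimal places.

Bank i lends (1 − rr)^i of the original deposit: Bank 1 lends 5.56·0.9000 = 5.0040, Bank 2 lends 5.56·0.9000² = 4.5036, and so on.
Summing a geometric series: total = 5.56·[0.9000·(1 − 0.9000^7) / (1 − 0.9000)] ≈ 26.1060 billion.

$26.106 billion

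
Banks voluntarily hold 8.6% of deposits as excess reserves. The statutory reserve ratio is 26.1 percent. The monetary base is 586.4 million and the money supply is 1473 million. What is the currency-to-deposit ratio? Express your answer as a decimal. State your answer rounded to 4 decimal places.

Using m = M/MB = 1473/586.4 ≈ 2.511937. From m = (1 + c)/(c + rr + e), rearranging gives 1 + c = m·(c + rr + e), so c·(1 − m) = m·(rr + e) − 1.
Hence c = [m·(rr + e) − 1]/(1 − m) = [2.511937 × (0.261 + 0.086) − 1] / (1 − 2.511937) ≈ 0.084896.

0.0849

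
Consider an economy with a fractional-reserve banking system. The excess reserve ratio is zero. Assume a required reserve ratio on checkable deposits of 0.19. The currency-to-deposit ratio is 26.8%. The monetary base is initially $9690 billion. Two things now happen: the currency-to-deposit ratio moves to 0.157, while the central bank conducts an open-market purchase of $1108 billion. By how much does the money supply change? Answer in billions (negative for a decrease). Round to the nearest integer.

$9176 billion

Before: m₁ = (1 + 0.268) / (0.19 + 0.268) ≈ 2.768559, MB₁ = 9690, so M₁ = 2.768559 × 9690 ≈ 26827.3367 billion.
After: m₂ = (1 + 0.157) / (0.19 + 0.157) ≈ 3.334294, MB₂ = 9690 + 1108 = 10798, so M₂ = 3.334294 × 10798 ≈ 36003.7066 billion.
ΔM = M₂ − M₁ = 36003.7066 − 26827.3367 = 9176.3699 billion.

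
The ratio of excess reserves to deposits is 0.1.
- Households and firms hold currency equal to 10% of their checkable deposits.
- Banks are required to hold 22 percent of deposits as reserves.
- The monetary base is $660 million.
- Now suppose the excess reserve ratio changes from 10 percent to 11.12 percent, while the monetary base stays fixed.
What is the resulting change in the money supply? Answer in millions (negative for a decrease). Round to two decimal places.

Initially m₁ = (1 + 0.1) / (0.22 + 0.1 + 0.1) ≈ 2.619048, so M₁ = 2.619048 × 660 ≈ 1728.5717 million.
After the change m₂ = (1 + 0.1) / (0.22 + 0.1112 + 0.1) ≈ 2.551020, so M₂ = 2.551020 × 660 = 1683.6732 million.
ΔM = M₂ − M₁ = 1683.6732 − 1728.5717 = -44.8985 million.

-44.90 million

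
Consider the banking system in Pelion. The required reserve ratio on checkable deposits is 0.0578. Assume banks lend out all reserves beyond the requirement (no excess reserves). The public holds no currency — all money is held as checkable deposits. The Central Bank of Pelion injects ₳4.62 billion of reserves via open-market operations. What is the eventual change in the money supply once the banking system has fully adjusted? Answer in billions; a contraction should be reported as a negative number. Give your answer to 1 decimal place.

The simple money multiplier is m = 1/rr = 1/0.0578 ≈ 17.3010.
An open-market purchase increases the monetary base by 4.62 billion, so ΔM = m × ΔMB = 17.3010 × 4.62 ≈ 79.9306 billion.

₳79.9 billion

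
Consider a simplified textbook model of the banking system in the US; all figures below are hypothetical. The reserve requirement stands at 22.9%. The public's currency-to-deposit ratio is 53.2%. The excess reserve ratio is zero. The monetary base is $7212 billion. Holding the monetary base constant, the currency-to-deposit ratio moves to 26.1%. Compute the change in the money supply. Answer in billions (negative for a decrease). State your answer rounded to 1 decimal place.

Initially m₁ = (1 + 0.532) / (0.229 + 0.532) ≈ 2.013141, so M₁ = 2.013141 × 7212 ≈ 14518.7729 billion.
After the change m₂ = (1 + 0.261) / (0.229 + 0.261) ≈ 2.573469, so M₂ = 2.573469 × 7212 ≈ 18559.8584 billion.
ΔM = M₂ − M₁ = 18559.8584 − 14518.7729 = 4041.0855 billion.

$4041.1 billion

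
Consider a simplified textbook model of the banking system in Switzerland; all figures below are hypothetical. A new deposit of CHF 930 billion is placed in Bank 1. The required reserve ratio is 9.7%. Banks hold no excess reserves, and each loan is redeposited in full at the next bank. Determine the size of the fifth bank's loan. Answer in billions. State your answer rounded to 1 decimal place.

CHF 558.4 billion

Each bank lends a fraction (1 − rr) = 0.9030 of the deposit it receives, so Bank 5 receives 930·0.9030^4 and lends 930·0.9030^5 ≈ 558.3695 billion.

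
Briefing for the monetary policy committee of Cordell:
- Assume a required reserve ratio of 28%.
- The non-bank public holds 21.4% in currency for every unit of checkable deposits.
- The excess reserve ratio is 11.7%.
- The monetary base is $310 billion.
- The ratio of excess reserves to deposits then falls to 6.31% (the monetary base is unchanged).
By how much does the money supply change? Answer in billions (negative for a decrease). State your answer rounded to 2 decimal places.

$59.59 billion

Initially m₁ = (1 + 0.214) / (0.28 + 0.117 + 0.214) ≈ 1.986907, so M₁ = 1.986907 × 310 ≈ 615.9412 billion.
After the change m₂ = (1 + 0.214) / (0.28 + 0.0631 + 0.214) ≈ 2.179142, so M₂ = 2.179142 × 310 ≈ 675.534 billion.
ΔM = M₂ − M₁ = 675.534 − 615.9412 = 59.5928 billion.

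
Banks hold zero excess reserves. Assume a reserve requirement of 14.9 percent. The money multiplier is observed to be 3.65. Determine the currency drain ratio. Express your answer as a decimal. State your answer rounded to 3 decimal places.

Using m = 3.65. From m = (1 + c)/(c + rr + e), rearranging gives 1 + c = m·(c + rr + e), so c·(1 − m) = m·(rr + e) − 1.
Hence c = [m·(rr + e) − 1]/(1 − m) = [3.65 × (0.149 + 0) − 1] / (1 − 3.65) ≈ 0.172132.

0.172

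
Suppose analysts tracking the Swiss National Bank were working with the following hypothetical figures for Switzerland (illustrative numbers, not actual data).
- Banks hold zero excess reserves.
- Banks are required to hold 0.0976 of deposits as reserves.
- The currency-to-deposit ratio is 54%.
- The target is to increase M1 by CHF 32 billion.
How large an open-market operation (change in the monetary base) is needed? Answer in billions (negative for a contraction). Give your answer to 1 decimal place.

The money multiplier is m = (1 + c) / (rr + c) = (1 + 0.54) / (0.0976 + 0.54) ≈ 2.4153.
ΔMB = ΔM / m = (+32) / 2.4153 ≈ 13.2489 billion.

CHF 13.2 billion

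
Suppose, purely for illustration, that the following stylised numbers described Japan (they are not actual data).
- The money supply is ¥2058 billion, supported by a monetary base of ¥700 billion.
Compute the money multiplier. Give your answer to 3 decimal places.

2.940

The money multiplier is m = M / MB = 2058 / 700 = 2.94000.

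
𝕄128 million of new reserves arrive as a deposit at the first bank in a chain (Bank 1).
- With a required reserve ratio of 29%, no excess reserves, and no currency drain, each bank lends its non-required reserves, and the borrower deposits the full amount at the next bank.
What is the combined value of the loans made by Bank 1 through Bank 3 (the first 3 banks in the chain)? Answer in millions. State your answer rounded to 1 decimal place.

Bank i lends (1 − rr)^i of the original deposit: Bank 1 lends 128·0.7100 = 90.8800, Bank 2 lends 128·0.7100² = 64.5248, and so on.
Summing a geometric series: total = 128·[0.7100·(1 − 0.7100^3) / (1 − 0.7100)] ≈ 201.2174 million.

𝕄201.2 million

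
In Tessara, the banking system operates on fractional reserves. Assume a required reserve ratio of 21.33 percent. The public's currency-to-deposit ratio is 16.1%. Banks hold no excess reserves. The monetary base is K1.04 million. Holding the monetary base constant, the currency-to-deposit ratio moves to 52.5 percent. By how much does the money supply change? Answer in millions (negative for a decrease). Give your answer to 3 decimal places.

Initially m₁ = (1 + 0.161) / (0.2133 + 0.161) ≈ 3.10179, so M₁ = 3.10179 × 1.04 ≈ 3.2259 million.
After the change m₂ = (1 + 0.525) / (0.2133 + 0.525) ≈ 2.06556, so M₂ = 2.06556 × 1.04 ≈ 2.1482 million.
ΔM = M₂ − M₁ = 2.1482 − 3.2259 = -1.0777 million.

-1.078 million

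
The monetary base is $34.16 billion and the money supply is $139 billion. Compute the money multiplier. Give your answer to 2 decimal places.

The money multiplier is m = M / MB = 139 / 34.16 ≈ 4.06909.

4.07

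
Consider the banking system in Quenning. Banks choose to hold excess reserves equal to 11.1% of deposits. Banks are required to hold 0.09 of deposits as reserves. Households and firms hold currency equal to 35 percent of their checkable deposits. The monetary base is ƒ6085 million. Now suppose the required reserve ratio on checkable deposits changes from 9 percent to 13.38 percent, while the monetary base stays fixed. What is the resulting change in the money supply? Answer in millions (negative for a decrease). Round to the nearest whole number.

Initially m₁ = (1 + 0.35) / (0.09 + 0.111 + 0.35) ≈ 2.45009, so M₁ = 2.45009 × 6085 ≈ 14908.7976 million.
After the change m₂ = (1 + 0.35) / (0.1338 + 0.111 + 0.35) ≈ 2.26967, so M₂ = 2.26967 × 6085 ≈ 13810.942 million.
ΔM = M₂ − M₁ = 13810.942 − 14908.7976 = -1097.8556 million.

-1098 million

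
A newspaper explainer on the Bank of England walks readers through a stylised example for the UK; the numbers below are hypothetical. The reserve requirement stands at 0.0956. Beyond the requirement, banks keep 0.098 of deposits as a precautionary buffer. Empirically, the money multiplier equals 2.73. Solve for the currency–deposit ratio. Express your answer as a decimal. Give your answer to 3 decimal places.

Using m = 2.73. From m = (1 + c)/(c + rr + e), rearranging gives 1 + c = m·(c + rr + e), so c·(1 − m) = m·(rr + e) − 1.
Hence c = [m·(rr + e) − 1]/(1 − m) = [2.73 × (0.0956 + 0.098) − 1] / (1 − 2.73) ≈ 0.272527.

0.273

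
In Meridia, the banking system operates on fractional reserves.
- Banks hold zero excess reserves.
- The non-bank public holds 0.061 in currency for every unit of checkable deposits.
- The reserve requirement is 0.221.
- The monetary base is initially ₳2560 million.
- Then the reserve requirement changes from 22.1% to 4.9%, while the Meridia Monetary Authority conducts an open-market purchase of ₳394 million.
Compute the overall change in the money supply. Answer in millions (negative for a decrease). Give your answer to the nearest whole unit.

₳18861 million

Before: m₁ = (1 + 0.061) / (0.221 + 0.061) ≈ 3.76241, MB₁ = 2560, so M₁ = 3.76241 × 2560 = 9631.7696 million.
After: m₂ = (1 + 0.061) / (0.049 + 0.061) ≈ 9.64545, MB₂ = 2560 + 394 = 2954, so M₂ = 9.64545 × 2954 = 28492.6593 million.
ΔM = M₂ − M₁ = 28492.6593 − 9631.7696 = 18860.8897 million.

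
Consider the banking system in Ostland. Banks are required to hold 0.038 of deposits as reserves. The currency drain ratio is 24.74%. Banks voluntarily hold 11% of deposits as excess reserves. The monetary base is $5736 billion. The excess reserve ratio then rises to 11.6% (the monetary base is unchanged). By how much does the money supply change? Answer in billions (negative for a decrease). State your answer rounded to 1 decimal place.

Initially m₁ = (1 + 0.2474) / (0.038 + 0.11 + 0.2474) ≈ 3.154780, so M₁ = 3.154780 × 5736 ≈ 18095.8181 billion.
After the change m₂ = (1 + 0.2474) / (0.038 + 0.116 + 0.2474) ≈ 3.107623, so M₂ = 3.107623 × 5736 ≈ 17825.3255 billion.
ΔM = M₂ − M₁ = 17825.3255 − 18095.8181 = -270.4926 billion.

-270.5 billion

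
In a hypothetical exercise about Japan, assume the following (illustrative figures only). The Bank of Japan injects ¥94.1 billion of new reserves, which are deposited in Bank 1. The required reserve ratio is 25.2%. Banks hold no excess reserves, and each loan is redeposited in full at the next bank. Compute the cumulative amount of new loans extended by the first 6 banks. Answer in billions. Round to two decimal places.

Bank i lends (1 − rr)^i of the original deposit: Bank 1 lends 94.1·0.7480 = 70.3868, Bank 2 lends 94.1·0.7480² ≈ 52.6493, and so on.
Summing a geometric series: total = 94.1·[0.7480·(1 − 0.7480^6) / (1 − 0.7480)] ≈ 230.3911 billion.

¥230.39 billion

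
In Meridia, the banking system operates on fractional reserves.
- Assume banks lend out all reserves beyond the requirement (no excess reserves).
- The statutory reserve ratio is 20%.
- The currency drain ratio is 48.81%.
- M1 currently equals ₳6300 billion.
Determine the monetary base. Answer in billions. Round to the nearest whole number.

The money multiplier is m = (1 + c) / (rr + c) = (1 + 0.4881) / (0.2 + 0.4881) ≈ 2.16262.
MB = M / m = 6300 / 2.16262 ≈ 2913.1331 billion.

₳2913 billion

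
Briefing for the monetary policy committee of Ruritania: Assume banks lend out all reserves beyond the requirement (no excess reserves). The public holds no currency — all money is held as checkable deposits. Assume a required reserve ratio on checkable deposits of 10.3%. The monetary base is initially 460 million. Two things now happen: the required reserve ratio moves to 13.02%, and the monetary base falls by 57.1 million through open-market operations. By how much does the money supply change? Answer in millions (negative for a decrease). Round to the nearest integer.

-1372 million

Before: m₁ = 1 / (0.103) ≈ 9.7087, MB₁ = 460, so M₁ = 9.7087 × 460 = 4466.002 million.
After: m₂ = 1 / (0.1302) ≈ 7.6805, MB₂ = 460 − 57.1 = 402.9, so M₂ = 7.6805 × 402.9 ≈ 3094.4734 million.
ΔM = M₂ − M₁ = 3094.4734 − 4466.002 = -1371.5286 million.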